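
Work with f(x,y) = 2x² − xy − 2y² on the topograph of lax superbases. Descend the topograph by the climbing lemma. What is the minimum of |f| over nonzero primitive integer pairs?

descent: ρ → (-2,1,2)  [lands on river]
river: ρ → (2,3,-1)
river: ρ → (-1,3,2)
river: ρ → (2,1,-2)
river: ρ → (-2,3,1)
river: ρ → (1,3,-2)
closes: descent 1, river 6
min |a| on river = 1

1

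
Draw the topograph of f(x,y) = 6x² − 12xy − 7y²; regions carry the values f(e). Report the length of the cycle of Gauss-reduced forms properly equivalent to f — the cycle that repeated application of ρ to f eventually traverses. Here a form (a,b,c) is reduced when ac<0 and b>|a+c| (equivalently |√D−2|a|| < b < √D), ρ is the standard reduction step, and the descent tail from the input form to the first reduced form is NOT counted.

D = 312, ⌊√D⌋ = 17
descent: ρ → (-7,12,6)  [lands on river]
river: ρ → (6,12,-7)
river: ρ → (-7,16,2)
river: ρ → (2,16,-7)
ρ-cycle length = 4 (tail of 1 descent step not counted)

4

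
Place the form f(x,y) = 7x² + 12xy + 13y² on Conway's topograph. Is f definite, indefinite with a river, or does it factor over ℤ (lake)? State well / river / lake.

D = b²−4ac = 12² − 4·7·13 = -220
D < 0 ⇒ definite ⇒ every region one sign ⇒ single well

well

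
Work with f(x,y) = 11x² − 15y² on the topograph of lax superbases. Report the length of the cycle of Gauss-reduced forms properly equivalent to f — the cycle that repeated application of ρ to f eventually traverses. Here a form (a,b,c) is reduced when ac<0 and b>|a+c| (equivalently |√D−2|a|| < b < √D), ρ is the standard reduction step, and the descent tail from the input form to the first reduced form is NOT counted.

D = 660, ⌊√D⌋ = 25
descent: ρ → (-15,0,11)
descent: ρ → (11,22,-4)  [lands on river]
river: ρ → (-4,18,21)
river: ρ → (21,24,-1)
river: ρ → (-1,24,21)
river: ρ → (21,18,-4)
river: ρ → (-4,22,11)
ρ-cycle length = 6 (tail of 2 descent steps not counted)

6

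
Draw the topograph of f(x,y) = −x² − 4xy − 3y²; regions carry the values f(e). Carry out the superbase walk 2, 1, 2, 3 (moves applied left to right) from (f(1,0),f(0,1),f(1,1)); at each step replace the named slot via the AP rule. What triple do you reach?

start (-1,-3,-8) = (f(1,0),f(0,1),f(1,1))
replace slot 2: 2·((-1)+(-8)) − (-3) = -15 → (-1,-15,-8)
replace slot 1: 2·((-15)+(-8)) − (-1) = -45 → (-45,-15,-8)
replace slot 2: 2·((-45)+(-8)) − (-15) = -91 → (-45,-91,-8)
replace slot 3: 2·((-45)+(-91)) − (-8) = -264 → (-45,-91,-264)

-45,-91,-264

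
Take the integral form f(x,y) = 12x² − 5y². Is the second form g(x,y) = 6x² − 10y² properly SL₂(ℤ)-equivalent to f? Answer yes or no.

D₁ = 240, D₂ = 240
river cycle of f (length 6): (-5, 10, 7), (7, 4, -8), (-8, 12, 3), (3, 12, -8), (-8, 4, 7), (7, 10, -5)
river cycle of g (length 2): (6, 12, -4), (-4, 12, 6)
cycles differ ⇒ inequivalent

no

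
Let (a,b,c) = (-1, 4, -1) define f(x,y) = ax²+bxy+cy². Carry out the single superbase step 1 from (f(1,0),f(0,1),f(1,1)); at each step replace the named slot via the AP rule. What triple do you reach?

start (-1,-1,2) = (f(1,0),f(0,1),f(1,1))
replace slot 1: 2·((-1)+2) − (-1) = 3 → (3,-1,2)

3,-1,2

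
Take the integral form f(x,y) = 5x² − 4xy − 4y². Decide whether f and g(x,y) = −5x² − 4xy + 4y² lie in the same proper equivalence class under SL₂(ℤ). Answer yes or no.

D₁ = 96, D₂ = 96
river cycle of f (length 4): (-4, 4, 5), (5, 6, -3), (-3, 6, 5), (5, 4, -4)
river cycle of g (length 4): (4, 4, -5), (-5, 6, 3), (3, 6, -5), (-5, 4, 4)
cycles differ ⇒ inequivalent

no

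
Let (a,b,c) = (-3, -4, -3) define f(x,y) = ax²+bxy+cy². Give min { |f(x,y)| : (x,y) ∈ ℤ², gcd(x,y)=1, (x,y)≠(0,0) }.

translate: b→-2 (≡4 mod 6), so (3,4,3)→(3,-2,2)
flip: (3,-2,2)→(2,2,3)
reduced (well bottom): (2,2,3) with a≤c, −a<b≤a
well minimum |f| = |-2| = 2 (negative-definite)

2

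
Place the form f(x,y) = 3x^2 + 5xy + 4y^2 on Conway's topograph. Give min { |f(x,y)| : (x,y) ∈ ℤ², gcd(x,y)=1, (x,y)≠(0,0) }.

translate: b→-1 (≡5 mod 6), so (3,5,4)→(3,-1,2)
flip: (3,-1,2)→(2,1,3)
reduced (well bottom): (2,1,3) with a≤c, −a<b≤a
well minimum = a = 2

2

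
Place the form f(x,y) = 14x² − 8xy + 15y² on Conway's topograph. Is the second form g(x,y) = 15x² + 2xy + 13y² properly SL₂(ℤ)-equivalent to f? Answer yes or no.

D₁ = -776, D₂ = -776
f: reduced (well bottom): (14,-8,15) with a≤c, −a<b≤a
g: flip: (15,2,13)→(13,-2,15)
g: reduced (well bottom): (13,-2,15) with a≤c, −a<b≤a
reduced forms (14, -8, 15) vs (13, -2, 15) ⇒ inequivalent

no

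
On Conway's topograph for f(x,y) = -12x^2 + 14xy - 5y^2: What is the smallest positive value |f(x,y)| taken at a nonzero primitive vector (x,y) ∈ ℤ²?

translate: b→10 (≡-14 mod 24), so (12,-14,5)→(12,10,3)
flip: (12,10,3)→(3,-10,12)
translate: b→2 (≡-10 mod 6), so (3,-10,12)→(3,2,4)
reduced (well bottom): (3,2,4) with a≤c, −a<b≤a
well minimum |f| = |-3| = 3 (negative-definite)

3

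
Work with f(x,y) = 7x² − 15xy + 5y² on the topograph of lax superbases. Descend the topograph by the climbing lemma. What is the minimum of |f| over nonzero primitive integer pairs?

descent: ρ → (5,5,-3)  [lands on river]
river: ρ → (-3,7,3)
river: ρ → (3,5,-5)
river: ρ → (-5,5,3)
river: ρ → (3,7,-3)
river: ρ → (-3,5,5)
closes: descent 1, river 6
min |a| on river = 3

3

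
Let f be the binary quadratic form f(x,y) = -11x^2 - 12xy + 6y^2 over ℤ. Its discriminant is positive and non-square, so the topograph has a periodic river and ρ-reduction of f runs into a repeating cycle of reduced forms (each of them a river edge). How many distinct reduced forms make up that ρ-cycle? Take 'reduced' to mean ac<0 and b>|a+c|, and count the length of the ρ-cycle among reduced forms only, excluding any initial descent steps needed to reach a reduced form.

D = 408, ⌊√D⌋ = 20
descent: ρ → (6,12,-11)  [lands on river]
river: ρ → (-11,10,7)
river: ρ → (7,18,-3)
river: ρ → (-3,18,7)
river: ρ → (7,10,-11)
river: ρ → (-11,12,6)
ρ-cycle length = 6 (tail of 1 descent step not counted)

6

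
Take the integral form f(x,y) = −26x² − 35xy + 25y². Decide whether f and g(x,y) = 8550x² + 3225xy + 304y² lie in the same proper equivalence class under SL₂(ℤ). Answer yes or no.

D₁ = 3825, D₂ = 3825
river cycle of f (length 24): (25, 35, -26), (-26, 17, 34), (34, 51, -9), (-9, 57, 16), (16, 39, -36), (-36, 33, 19), (19, 43, -26), (-26, 61, 1), (1, 61, -26), (-26, 43, 19), … (14 more)
river cycle of g (length 24): (25, 35, -26), (-26, 17, 34), (34, 51, -9), (-9, 57, 16), (16, 39, -36), (-36, 33, 19), (19, 43, -26), (-26, 61, 1), (1, 61, -26), (-26, 43, 19), … (14 more)
cycles coincide ⇒ equivalent

yes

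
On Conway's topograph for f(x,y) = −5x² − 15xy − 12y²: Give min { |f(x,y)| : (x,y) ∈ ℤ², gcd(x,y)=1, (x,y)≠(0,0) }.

translate: b→5 (≡15 mod 10), so (5,15,12)→(5,5,2)
flip: (5,5,2)→(2,-5,5)
translate: b→-1 (≡-5 mod 4), so (2,-5,5)→(2,-1,2)
flip: (2,-1,2)→(2,1,2)
reduced (well bottom): (2,1,2) with a≤c, −a<b≤a
well minimum |f| = |-2| = 2 (negative-definite)

2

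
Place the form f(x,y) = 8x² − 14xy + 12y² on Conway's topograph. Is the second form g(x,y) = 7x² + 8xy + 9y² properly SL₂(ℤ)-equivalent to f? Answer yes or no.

D₁ = -188, D₂ = -188
f: translate: b→2 (≡-14 mod 16), so (8,-14,12)→(8,2,6)
f: flip: (8,2,6)→(6,-2,8)
f: reduced (well bottom): (6,-2,8) with a≤c, −a<b≤a
g: translate: b→-6 (≡8 mod 14), so (7,8,9)→(7,-6,8)
g: reduced (well bottom): (7,-6,8) with a≤c, −a<b≤a
reduced forms (6, -2, 8) vs (7, -6, 8) ⇒ inequivalent

no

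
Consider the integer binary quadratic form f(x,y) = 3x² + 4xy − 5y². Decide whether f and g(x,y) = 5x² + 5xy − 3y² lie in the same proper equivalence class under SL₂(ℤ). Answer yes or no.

D₁ = 76, D₂ = 85
discriminants differ ⇒ not SL₂(ℤ)-equivalent

no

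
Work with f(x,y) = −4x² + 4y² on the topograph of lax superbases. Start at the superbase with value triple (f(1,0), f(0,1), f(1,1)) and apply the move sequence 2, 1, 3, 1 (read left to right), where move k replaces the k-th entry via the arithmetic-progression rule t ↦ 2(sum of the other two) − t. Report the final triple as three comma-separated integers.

start (-4,4,0) = (f(1,0),f(0,1),f(1,1))
replace slot 2: 2·((-4)+0) − 4 = -12 → (-4,-12,0)
replace slot 1: 2·((-12)+0) − (-4) = -20 → (-20,-12,0)
replace slot 3: 2·((-20)+(-12)) − 0 = -64 → (-20,-12,-64)
replace slot 1: 2·((-12)+(-64)) − (-20) = -132 → (-132,-12,-64)

-132,-12,-64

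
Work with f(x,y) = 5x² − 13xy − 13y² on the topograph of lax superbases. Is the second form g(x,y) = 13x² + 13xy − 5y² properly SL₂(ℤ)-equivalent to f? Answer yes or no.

D₁ = 429, D₂ = 429
river cycle of f (length 6): (-13, 13, 5), (5, 17, -7), (-7, 11, 11), (11, 11, -7), (-7, 17, 5), (5, 13, -13)
river cycle of g (length 6): (-5, 17, 7), (7, 11, -11), (-11, 11, 7), (7, 17, -5), (-5, 13, 13), (13, 13, -5)
cycles differ ⇒ inequivalent

no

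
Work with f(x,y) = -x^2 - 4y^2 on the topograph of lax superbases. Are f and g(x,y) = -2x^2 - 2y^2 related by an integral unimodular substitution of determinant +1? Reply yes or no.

D₁ = -16, D₂ = -16
f is negative-definite; reduce −f:
−f: reduced (well bottom): (1,0,4) with a≤c, −a<b≤a
flip sign back: reduced form of f is (-1,0,-4)
g is negative-definite; reduce −g:
−g: reduced (well bottom): (2,0,2) with a≤c, −a<b≤a
flip sign back: reduced form of g is (-2,0,-2)
reduced forms (-1, 0, -4) vs (-2, 0, -2) ⇒ inequivalent

no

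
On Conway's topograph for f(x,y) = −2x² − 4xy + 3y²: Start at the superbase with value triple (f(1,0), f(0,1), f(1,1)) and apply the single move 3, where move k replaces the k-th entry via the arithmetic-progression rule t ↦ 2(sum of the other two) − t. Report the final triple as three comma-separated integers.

start (-2,3,-3) = (f(1,0),f(0,1),f(1,1))
replace slot 3: 2·((-2)+3) − (-3) = 5 → (-2,3,5)

-2,3,5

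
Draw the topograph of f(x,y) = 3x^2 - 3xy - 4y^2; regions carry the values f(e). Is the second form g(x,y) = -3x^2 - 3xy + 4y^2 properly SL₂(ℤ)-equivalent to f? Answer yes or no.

D₁ = 57, D₂ = 57
river cycle of f (length 6): (-4, 3, 3), (3, 3, -4), (-4, 5, 2), (2, 7, -1), (-1, 7, 2), (2, 5, -4)
river cycle of g (length 6): (4, 3, -3), (-3, 3, 4), (4, 5, -2), (-2, 7, 1), (1, 7, -2), (-2, 5, 4)
cycles differ ⇒ inequivalent

no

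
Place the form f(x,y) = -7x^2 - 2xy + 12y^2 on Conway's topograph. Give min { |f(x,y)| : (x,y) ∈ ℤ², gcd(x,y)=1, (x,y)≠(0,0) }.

descent: ρ → (12,2,-7)
descent: ρ → (-7,12,7)  [lands on river]
river: ρ → (7,16,-3)
river: ρ → (-3,14,12)
river: ρ → (12,10,-5)
river: ρ → (-5,10,12)
river: ρ → (12,14,-3)
river: ρ → (-3,16,7)
river: ρ → (7,12,-7)
river: ρ → (-7,16,3)
river: ρ → (3,14,-12)
river: ρ → (-12,10,5)
river: ρ → (5,10,-12)
river: ρ → (-12,14,3)
river: ρ → (3,16,-7)
closes: descent 2, river 14
min |a| on river = 3

3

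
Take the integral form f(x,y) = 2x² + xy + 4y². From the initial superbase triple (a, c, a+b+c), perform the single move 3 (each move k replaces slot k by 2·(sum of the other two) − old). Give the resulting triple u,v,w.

start (2,4,7) = (f(1,0),f(0,1),f(1,1))
replace slot 3: 2·(2+4) − 7 = 5 → (2,4,5)

2,4,5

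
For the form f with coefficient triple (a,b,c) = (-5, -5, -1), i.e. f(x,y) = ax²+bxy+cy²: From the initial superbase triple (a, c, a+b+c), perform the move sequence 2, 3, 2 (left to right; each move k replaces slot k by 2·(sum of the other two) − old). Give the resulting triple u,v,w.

start (-5,-1,-11) = (f(1,0),f(0,1),f(1,1))
replace slot 2: 2·((-5)+(-11)) − (-1) = -31 → (-5,-31,-11)
replace slot 3: 2·((-5)+(-31)) − (-11) = -61 → (-5,-31,-61)
replace slot 2: 2·((-5)+(-61)) − (-31) = -101 → (-5,-101,-61)

-5,-101,-61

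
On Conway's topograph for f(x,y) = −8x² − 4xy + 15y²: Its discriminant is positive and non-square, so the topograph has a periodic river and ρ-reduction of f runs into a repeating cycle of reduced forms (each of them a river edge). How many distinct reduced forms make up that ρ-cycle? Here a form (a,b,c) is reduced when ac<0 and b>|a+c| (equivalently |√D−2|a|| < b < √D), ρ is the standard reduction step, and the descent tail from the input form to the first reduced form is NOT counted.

D = 496, ⌊√D⌋ = 22
descent: ρ → (15,4,-8)
descent: ρ → (-8,12,11)  [lands on river]
river: ρ → (11,10,-9)
river: ρ → (-9,8,12)
river: ρ → (12,16,-5)
river: ρ → (-5,14,15)
river: ρ → (15,16,-4)
river: ρ → (-4,16,15)
river: ρ → (15,14,-5)
river: ρ → (-5,16,12)
river: ρ → (12,8,-9)
river: ρ → (-9,10,11)
river: ρ → (11,12,-8)
river: ρ → (-8,20,3)
river: ρ → (3,22,-1)
river: ρ → (-1,22,3)
river: ρ → (3,20,-8)
ρ-cycle length = 16 (tail of 2 descent steps not counted)

16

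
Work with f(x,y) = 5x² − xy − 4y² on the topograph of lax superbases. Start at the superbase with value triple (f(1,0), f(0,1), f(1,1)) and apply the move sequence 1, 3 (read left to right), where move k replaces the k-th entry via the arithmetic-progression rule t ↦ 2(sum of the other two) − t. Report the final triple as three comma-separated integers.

start (5,-4,0) = (f(1,0),f(0,1),f(1,1))
replace slot 1: 2·((-4)+0) − 5 = -13 → (-13,-4,0)
replace slot 3: 2·((-13)+(-4)) − 0 = -34 → (-13,-4,-34)

-13,-4,-34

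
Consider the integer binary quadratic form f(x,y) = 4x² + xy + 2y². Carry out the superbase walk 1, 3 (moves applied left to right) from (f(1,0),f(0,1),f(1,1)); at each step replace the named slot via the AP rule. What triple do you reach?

start (4,2,7) = (f(1,0),f(0,1),f(1,1))
replace slot 1: 2·(2+7) − 4 = 14 → (14,2,7)
replace slot 3: 2·(14+2) − 7 = 25 → (14,2,25)

14,2,25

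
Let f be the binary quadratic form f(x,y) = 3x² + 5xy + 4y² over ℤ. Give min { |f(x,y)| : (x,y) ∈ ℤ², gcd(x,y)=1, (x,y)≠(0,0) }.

translate: b→-1 (≡5 mod 6), so (3,5,4)→(3,-1,2)
flip: (3,-1,2)→(2,1,3)
reduced (well bottom): (2,1,3) with a≤c, −a<b≤a
well minimum = a = 2

2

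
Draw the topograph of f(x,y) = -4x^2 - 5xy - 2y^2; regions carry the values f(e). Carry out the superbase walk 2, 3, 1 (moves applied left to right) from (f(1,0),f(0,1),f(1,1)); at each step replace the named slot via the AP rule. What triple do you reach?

start (-4,-2,-11) = (f(1,0),f(0,1),f(1,1))
replace slot 2: 2·((-4)+(-11)) − (-2) = -28 → (-4,-28,-11)
replace slot 3: 2·((-4)+(-28)) − (-11) = -53 → (-4,-28,-53)
replace slot 1: 2·((-28)+(-53)) − (-4) = -158 → (-158,-28,-53)

-158,-28,-53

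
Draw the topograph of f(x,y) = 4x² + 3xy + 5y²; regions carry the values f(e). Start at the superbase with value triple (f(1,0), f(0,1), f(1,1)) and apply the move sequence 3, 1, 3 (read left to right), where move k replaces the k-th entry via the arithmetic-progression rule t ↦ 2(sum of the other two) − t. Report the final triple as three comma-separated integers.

start (4,5,12) = (f(1,0),f(0,1),f(1,1))
replace slot 3: 2·(4+5) − 12 = 6 → (4,5,6)
replace slot 1: 2·(5+6) − 4 = 18 → (18,5,6)
replace slot 3: 2·(18+5) − 6 = 40 → (18,5,40)

18,5,40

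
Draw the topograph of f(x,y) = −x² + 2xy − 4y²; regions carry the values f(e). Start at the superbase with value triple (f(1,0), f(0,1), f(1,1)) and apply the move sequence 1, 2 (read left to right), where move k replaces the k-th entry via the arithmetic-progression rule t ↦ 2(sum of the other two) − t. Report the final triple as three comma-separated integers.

start (-1,-4,-3) = (f(1,0),f(0,1),f(1,1))
replace slot 1: 2·((-4)+(-3)) − (-1) = -13 → (-13,-4,-3)
replace slot 2: 2·((-13)+(-3)) − (-4) = -28 → (-13,-28,-3)

-13,-28,-3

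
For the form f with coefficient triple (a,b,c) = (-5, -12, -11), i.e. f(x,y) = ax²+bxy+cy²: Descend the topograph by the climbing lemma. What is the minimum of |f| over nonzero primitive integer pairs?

translate: b→2 (≡12 mod 10), so (5,12,11)→(5,2,4)
flip: (5,2,4)→(4,-2,5)
reduced (well bottom): (4,-2,5) with a≤c, −a<b≤a
well minimum |f| = |-4| = 4 (negative-definite)

4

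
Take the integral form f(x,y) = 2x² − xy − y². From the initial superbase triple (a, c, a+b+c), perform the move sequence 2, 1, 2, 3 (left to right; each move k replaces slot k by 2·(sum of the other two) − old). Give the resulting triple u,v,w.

start (2,-1,0) = (f(1,0),f(0,1),f(1,1))
replace slot 2: 2·(2+0) − (-1) = 5 → (2,5,0)
replace slot 1: 2·(5+0) − 2 = 8 → (8,5,0)
replace slot 2: 2·(8+0) − 5 = 11 → (8,11,0)
replace slot 3: 2·(8+11) − 0 = 38 → (8,11,38)

8,11,38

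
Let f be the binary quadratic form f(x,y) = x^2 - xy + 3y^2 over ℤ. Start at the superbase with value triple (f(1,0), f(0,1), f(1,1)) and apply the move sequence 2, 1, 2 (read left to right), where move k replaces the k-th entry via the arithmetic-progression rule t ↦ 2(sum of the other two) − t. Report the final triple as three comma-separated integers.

start (1,3,3) = (f(1,0),f(0,1),f(1,1))
replace slot 2: 2·(1+3) − 3 = 5 → (1,5,3)
replace slot 1: 2·(5+3) − 1 = 15 → (15,5,3)
replace slot 2: 2·(15+3) − 5 = 31 → (15,31,3)

15,31,3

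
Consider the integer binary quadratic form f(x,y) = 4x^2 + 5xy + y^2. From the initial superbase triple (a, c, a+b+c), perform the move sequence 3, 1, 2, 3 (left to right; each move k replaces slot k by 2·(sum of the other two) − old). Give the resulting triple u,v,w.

start (4,1,10) = (f(1,0),f(0,1),f(1,1))
replace slot 3: 2·(4+1) − 10 = 0 → (4,1,0)
replace slot 1: 2·(1+0) − 4 = -2 → (-2,1,0)
replace slot 2: 2·((-2)+0) − 1 = -5 → (-2,-5,0)
replace slot 3: 2·((-2)+(-5)) − 0 = -14 → (-2,-5,-14)

-2,-5,-14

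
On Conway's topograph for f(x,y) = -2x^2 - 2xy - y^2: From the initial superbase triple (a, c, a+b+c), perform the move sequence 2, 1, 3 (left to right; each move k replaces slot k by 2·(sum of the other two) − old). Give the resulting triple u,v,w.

start (-2,-1,-5) = (f(1,0),f(0,1),f(1,1))
replace slot 2: 2·((-2)+(-5)) − (-1) = -13 → (-2,-13,-5)
replace slot 1: 2·((-13)+(-5)) − (-2) = -34 → (-34,-13,-5)
replace slot 3: 2·((-34)+(-13)) − (-5) = -89 → (-34,-13,-89)

-34,-13,-89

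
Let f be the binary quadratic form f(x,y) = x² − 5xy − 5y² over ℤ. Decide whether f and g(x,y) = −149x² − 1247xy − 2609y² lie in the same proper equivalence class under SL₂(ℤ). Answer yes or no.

D₁ = 45, D₂ = 45
river cycle of f (length 2): (-5, 5, 1), (1, 5, -5)
river cycle of g (length 2): (-5, 5, 1), (1, 5, -5)
cycles coincide ⇒ equivalent

yes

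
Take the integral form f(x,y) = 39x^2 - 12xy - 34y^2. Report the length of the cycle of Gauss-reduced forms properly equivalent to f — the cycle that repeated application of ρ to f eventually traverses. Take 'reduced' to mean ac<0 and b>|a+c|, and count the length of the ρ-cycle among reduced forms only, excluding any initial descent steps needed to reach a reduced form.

D = 5448, ⌊√D⌋ = 73
descent: ρ → (-34,12,39)  [lands on river]
river: ρ → (39,66,-7)
river: ρ → (-7,60,66)
river: ρ → (66,72,-1)
river: ρ → (-1,72,66)
river: ρ → (66,60,-7)
river: ρ → (-7,66,39)
river: ρ → (39,12,-34)
river: ρ → (-34,56,17)
river: ρ → (17,46,-49)
river: ρ → (-49,52,14)
river: ρ → (14,60,-33)
river: ρ → (-33,72,2)
river: ρ → (2,72,-33)
river: ρ → (-33,60,14)
river: ρ → (14,52,-49)
river: ρ → (-49,46,17)
river: ρ → (17,56,-34)
ρ-cycle length = 18 (tail of 1 descent step not counted)

18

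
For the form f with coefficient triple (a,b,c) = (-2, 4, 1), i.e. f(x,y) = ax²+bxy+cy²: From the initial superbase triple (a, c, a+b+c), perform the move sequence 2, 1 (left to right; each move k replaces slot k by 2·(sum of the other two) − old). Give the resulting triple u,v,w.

start (-2,1,3) = (f(1,0),f(0,1),f(1,1))
replace slot 2: 2·((-2)+3) − 1 = 1 → (-2,1,3)
replace slot 1: 2·(1+3) − (-2) = 10 → (10,1,3)

10,1,3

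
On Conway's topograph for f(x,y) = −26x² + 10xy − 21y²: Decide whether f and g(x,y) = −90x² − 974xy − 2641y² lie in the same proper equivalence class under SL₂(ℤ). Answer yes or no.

D₁ = -2084, D₂ = -2084
f is negative-definite; reduce −f:
−f: flip: (26,-10,21)→(21,10,26)
−f: reduced (well bottom): (21,10,26) with a≤c, −a<b≤a
flip sign back: reduced form of f is (-21,-10,-26)
g is negative-definite; reduce −g:
−g: translate: b→74 (≡974 mod 180), so (90,974,2641)→(90,74,21)
−g: flip: (90,74,21)→(21,-74,90)
−g: translate: b→10 (≡-74 mod 42), so (21,-74,90)→(21,10,26)
−g: reduced (well bottom): (21,10,26) with a≤c, −a<b≤a
flip sign back: reduced form of g is (-21,-10,-26)
reduced forms (-21, -10, -26) vs (-21, -10, -26) ⇒ equivalent

yes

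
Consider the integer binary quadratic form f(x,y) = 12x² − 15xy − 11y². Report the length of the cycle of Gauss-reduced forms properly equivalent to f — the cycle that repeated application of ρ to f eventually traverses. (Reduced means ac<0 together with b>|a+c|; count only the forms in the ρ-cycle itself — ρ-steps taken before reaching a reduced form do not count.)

D = 753, ⌊√D⌋ = 27
descent: ρ → (-11,15,12)  [lands on river]
river: ρ → (12,9,-14)
river: ρ → (-14,19,7)
river: ρ → (7,23,-8)
river: ρ → (-8,25,4)
river: ρ → (4,23,-14)
river: ρ → (-14,5,13)
river: ρ → (13,21,-6)
river: ρ → (-6,27,1)
river: ρ → (1,27,-6)
river: ρ → (-6,21,13)
river: ρ → (13,5,-14)
river: ρ → (-14,23,4)
river: ρ → (4,25,-8)
river: ρ → (-8,23,7)
river: ρ → (7,19,-14)
river: ρ → (-14,9,12)
river: ρ → (12,15,-11)
river: ρ → (-11,7,16)
river: ρ → (16,25,-2)
river: ρ → (-2,27,3)
river: ρ → (3,27,-2)
river: ρ → (-2,25,16)
river: ρ → (16,7,-11)
ρ-cycle length = 24 (tail of 1 descent step not counted)

24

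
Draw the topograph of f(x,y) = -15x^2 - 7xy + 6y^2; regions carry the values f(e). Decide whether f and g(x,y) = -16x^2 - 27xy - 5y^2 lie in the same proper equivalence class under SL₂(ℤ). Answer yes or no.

D₁ = 409, D₂ = 409
river cycle of f (length 54): (6, 19, -2), (-2, 17, 15), (15, 13, -4), (-4, 19, 3), (3, 17, -10), (-10, 3, 10), (10, 17, -3), (-3, 19, 4), (4, 13, -15), (-15, 17, 2), … (44 more)
river cycle of g (length 54): (-5, 17, 6), (6, 19, -2), (-2, 17, 15), (15, 13, -4), (-4, 19, 3), (3, 17, -10), (-10, 3, 10), (10, 17, -3), (-3, 19, 4), (4, 13, -15), … (44 more)
cycles coincide ⇒ equivalent

yes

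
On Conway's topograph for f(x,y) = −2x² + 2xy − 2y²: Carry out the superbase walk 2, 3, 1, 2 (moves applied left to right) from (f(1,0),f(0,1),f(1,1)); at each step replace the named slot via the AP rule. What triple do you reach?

start (-2,-2,-2) = (f(1,0),f(0,1),f(1,1))
replace slot 2: 2·((-2)+(-2)) − (-2) = -6 → (-2,-6,-2)
replace slot 3: 2·((-2)+(-6)) − (-2) = -14 → (-2,-6,-14)
replace slot 1: 2·((-6)+(-14)) − (-2) = -38 → (-38,-6,-14)
replace slot 2: 2·((-38)+(-14)) − (-6) = -98 → (-38,-98,-14)

-38,-98,-14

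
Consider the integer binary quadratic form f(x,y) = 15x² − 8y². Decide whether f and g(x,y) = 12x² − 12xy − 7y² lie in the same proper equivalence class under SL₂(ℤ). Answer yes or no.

D₁ = 480, D₂ = 480
river cycle of f (length 4): (-8, 16, 7), (7, 12, -12), (-12, 12, 7), (7, 16, -8)
river cycle of g (length 4): (-7, 12, 12), (12, 12, -7), (-7, 16, 8), (8, 16, -7)
cycles differ ⇒ inequivalent

no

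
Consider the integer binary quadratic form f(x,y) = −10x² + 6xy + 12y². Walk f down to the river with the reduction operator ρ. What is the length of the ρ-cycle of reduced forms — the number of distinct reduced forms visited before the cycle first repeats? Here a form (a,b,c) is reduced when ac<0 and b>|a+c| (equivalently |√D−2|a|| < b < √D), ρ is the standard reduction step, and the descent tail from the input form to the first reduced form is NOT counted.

D = 516, ⌊√D⌋ = 22
river: ρ → (12,18,-4)
river: ρ → (-4,22,2)
river: ρ → (2,22,-4)
river: ρ → (-4,18,12)
river: ρ → (12,6,-10)
river: ρ → (-10,14,8)
river: ρ → (8,18,-6)
river: ρ → (-6,18,8)
river: ρ → (8,14,-10)
river: ρ → (-10,6,12)
ρ-cycle length = 10 (tail of 0 descent steps not counted)

10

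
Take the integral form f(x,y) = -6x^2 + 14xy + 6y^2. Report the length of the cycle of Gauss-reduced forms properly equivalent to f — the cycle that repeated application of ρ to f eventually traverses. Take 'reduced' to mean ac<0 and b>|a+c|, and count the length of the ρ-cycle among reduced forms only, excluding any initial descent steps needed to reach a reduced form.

D = 340, ⌊√D⌋ = 18
river: ρ → (6,10,-10)
river: ρ → (-10,10,6)
river: ρ → (6,14,-6)
river: ρ → (-6,10,10)
river: ρ → (10,10,-6)
river: ρ → (-6,14,6)
ρ-cycle length = 6 (tail of 0 descent steps not counted)

6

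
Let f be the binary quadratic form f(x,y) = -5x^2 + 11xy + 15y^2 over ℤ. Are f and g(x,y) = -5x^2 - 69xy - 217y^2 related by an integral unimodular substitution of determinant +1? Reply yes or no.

D₁ = 421, D₂ = 421
river cycle of f (length 26): (15, 19, -1), (-1, 19, 15), (15, 11, -5), (-5, 19, 3), (3, 17, -11), (-11, 5, 9), (9, 13, -7), (-7, 15, 7), (7, 13, -9), (-9, 5, 11), … (16 more)
river cycle of g (length 26): (-5, 11, 15), (15, 19, -1), (-1, 19, 15), (15, 11, -5), (-5, 19, 3), (3, 17, -11), (-11, 5, 9), (9, 13, -7), (-7, 15, 7), (7, 13, -9), … (16 more)
cycles coincide ⇒ equivalent

yes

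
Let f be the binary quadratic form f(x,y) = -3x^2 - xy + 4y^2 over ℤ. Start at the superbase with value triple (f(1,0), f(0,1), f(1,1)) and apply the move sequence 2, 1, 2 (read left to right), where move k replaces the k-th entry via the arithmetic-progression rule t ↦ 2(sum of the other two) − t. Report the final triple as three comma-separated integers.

start (-3,4,0) = (f(1,0),f(0,1),f(1,1))
replace slot 2: 2·((-3)+0) − 4 = -10 → (-3,-10,0)
replace slot 1: 2·((-10)+0) − (-3) = -17 → (-17,-10,0)
replace slot 2: 2·((-17)+0) − (-10) = -24 → (-17,-24,0)

-17,-24,0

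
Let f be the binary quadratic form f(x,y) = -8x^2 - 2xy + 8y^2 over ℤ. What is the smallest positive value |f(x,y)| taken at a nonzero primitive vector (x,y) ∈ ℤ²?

descent: ρ → (8,2,-8)  [lands on river]
river: ρ → (-8,14,2)
river: ρ → (2,14,-8)
river: ρ → (-8,2,8)
river: ρ → (8,14,-2)
river: ρ → (-2,14,8)
closes: descent 1, river 6
min |a| on river = 2

2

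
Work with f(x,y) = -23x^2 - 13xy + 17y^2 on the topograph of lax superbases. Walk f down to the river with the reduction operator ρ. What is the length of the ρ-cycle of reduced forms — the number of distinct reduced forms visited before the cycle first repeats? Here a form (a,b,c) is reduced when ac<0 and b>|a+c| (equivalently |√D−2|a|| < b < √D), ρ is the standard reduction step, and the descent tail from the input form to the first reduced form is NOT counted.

D = 1733, ⌊√D⌋ = 41
descent: ρ → (17,13,-23)  [lands on river]
river: ρ → (-23,33,7)
river: ρ → (7,37,-13)
river: ρ → (-13,41,1)
river: ρ → (1,41,-13)
river: ρ → (-13,37,7)
river: ρ → (7,33,-23)
river: ρ → (-23,13,17)
river: ρ → (17,21,-19)
river: ρ → (-19,17,19)
river: ρ → (19,21,-17)
river: ρ → (-17,13,23)
river: ρ → (23,33,-7)
river: ρ → (-7,37,13)
river: ρ → (13,41,-1)
river: ρ → (-1,41,13)
river: ρ → (13,37,-7)
river: ρ → (-7,33,23)
river: ρ → (23,13,-17)
river: ρ → (-17,21,19)
river: ρ → (19,17,-19)
river: ρ → (-19,21,17)
ρ-cycle length = 22 (tail of 1 descent step not counted)

22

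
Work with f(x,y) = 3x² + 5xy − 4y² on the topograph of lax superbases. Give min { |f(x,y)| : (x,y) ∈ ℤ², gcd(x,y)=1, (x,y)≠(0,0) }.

river: ρ → (-4,3,4)
river: ρ → (4,5,-3)
river: ρ → (-3,7,2)
river: ρ → (2,5,-6)
river: ρ → (-6,7,1)
river: ρ → (1,7,-6)
river: ρ → (-6,5,2)
river: ρ → (2,7,-3)
river: ρ → (-3,5,4)
river: ρ → (4,3,-4)
river: ρ → (-4,5,3)
river: ρ → (3,7,-2)
river: ρ → (-2,5,6)
river: ρ → (6,7,-1)
river: ρ → (-1,7,6)
river: ρ → (6,5,-2)
river: ρ → (-2,7,3)
river: ρ → (3,5,-4)
closes: descent 0, river 18
min |a| on river = 1

1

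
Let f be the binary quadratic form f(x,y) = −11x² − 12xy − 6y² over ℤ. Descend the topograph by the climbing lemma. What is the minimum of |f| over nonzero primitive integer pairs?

translate: b→-10 (≡12 mod 22), so (11,12,6)→(11,-10,5)
flip: (11,-10,5)→(5,10,11)
translate: b→0 (≡10 mod 10), so (5,10,11)→(5,0,6)
reduced (well bottom): (5,0,6) with a≤c, −a<b≤a
well minimum |f| = |-5| = 5 (negative-definite)

5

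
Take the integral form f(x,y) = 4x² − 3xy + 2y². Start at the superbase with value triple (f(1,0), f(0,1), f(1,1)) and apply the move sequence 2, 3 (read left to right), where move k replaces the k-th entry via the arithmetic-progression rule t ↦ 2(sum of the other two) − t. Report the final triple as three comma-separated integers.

start (4,2,3) = (f(1,0),f(0,1),f(1,1))
replace slot 2: 2·(4+3) − 2 = 12 → (4,12,3)
replace slot 3: 2·(4+12) − 3 = 29 → (4,12,29)

4,12,29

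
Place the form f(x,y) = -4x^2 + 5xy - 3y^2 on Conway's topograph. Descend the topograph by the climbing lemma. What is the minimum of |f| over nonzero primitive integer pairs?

translate: b→3 (≡-5 mod 8), so (4,-5,3)→(4,3,2)
flip: (4,3,2)→(2,-3,4)
translate: b→1 (≡-3 mod 4), so (2,-3,4)→(2,1,3)
reduced (well bottom): (2,1,3) with a≤c, −a<b≤a
well minimum |f| = |-2| = 2 (negative-definite)

2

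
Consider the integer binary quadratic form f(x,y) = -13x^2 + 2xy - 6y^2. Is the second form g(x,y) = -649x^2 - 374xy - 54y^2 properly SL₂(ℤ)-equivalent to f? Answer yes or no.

D₁ = -308, D₂ = -308
f is negative-definite; reduce −f:
−f: flip: (13,-2,6)→(6,2,13)
−f: reduced (well bottom): (6,2,13) with a≤c, −a<b≤a
flip sign back: reduced form of f is (-6,-2,-13)
g is negative-definite; reduce −g:
−g: flip: (649,374,54)→(54,-374,649)
−g: translate: b→-50 (≡-374 mod 108), so (54,-374,649)→(54,-50,13)
−g: flip: (54,-50,13)→(13,50,54)
−g: translate: b→-2 (≡50 mod 26), so (13,50,54)→(13,-2,6)
−g: flip: (13,-2,6)→(6,2,13)
−g: reduced (well bottom): (6,2,13) with a≤c, −a<b≤a
flip sign back: reduced form of g is (-6,-2,-13)
reduced forms (-6, -2, -13) vs (-6, -2, -13) ⇒ equivalent

yes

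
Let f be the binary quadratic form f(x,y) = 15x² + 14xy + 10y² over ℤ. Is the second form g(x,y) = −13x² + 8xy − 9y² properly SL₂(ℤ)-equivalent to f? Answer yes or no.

D₁ = -404, D₂ = -404
f: flip: (15,14,10)→(10,-14,15)
f: translate: b→6 (≡-14 mod 20), so (10,-14,15)→(10,6,11)
f: reduced (well bottom): (10,6,11) with a≤c, −a<b≤a
g is negative-definite; reduce −g:
−g: flip: (13,-8,9)→(9,8,13)
−g: reduced (well bottom): (9,8,13) with a≤c, −a<b≤a
flip sign back: reduced form of g is (-9,-8,-13)
reduced forms (10, 6, 11) vs (-9, -8, -13) ⇒ inequivalent

no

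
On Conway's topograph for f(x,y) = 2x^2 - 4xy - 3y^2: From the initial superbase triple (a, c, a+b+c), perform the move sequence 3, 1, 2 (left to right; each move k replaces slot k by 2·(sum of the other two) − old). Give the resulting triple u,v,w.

start (2,-3,-5) = (f(1,0),f(0,1),f(1,1))
replace slot 3: 2·(2+(-3)) − (-5) = 3 → (2,-3,3)
replace slot 1: 2·((-3)+3) − 2 = -2 → (-2,-3,3)
replace slot 2: 2·((-2)+3) − (-3) = 5 → (-2,5,3)

-2,5,3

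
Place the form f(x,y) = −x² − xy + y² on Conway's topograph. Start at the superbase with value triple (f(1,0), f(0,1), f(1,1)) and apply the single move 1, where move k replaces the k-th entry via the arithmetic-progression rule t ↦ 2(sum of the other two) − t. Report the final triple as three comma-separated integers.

start (-1,1,-1) = (f(1,0),f(0,1),f(1,1))
replace slot 1: 2·(1+(-1)) − (-1) = 1 → (1,1,-1)

1,1,-1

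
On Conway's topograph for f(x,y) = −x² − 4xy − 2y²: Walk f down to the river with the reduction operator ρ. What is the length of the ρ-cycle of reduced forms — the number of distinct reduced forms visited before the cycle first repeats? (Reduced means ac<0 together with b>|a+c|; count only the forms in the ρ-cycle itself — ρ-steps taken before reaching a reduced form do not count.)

D = 8, ⌊√D⌋ = 2
descent: ρ → (-2,0,1)
descent: ρ → (1,2,-1)  [lands on river]
river: ρ → (-1,2,1)
ρ-cycle length = 2 (tail of 2 descent steps not counted)

2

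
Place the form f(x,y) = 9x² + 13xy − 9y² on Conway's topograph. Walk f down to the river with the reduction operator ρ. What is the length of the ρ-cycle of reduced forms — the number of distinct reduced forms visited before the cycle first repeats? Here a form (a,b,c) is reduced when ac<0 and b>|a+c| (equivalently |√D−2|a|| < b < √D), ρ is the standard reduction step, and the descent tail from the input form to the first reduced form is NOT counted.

D = 493, ⌊√D⌋ = 22
river: ρ → (-9,5,13)
river: ρ → (13,21,-1)
river: ρ → (-1,21,13)
river: ρ → (13,5,-9)
river: ρ → (-9,13,9)
river: ρ → (9,5,-13)
river: ρ → (-13,21,1)
river: ρ → (1,21,-13)
river: ρ → (-13,5,9)
river: ρ → (9,13,-9)
ρ-cycle length = 10 (tail of 0 descent steps not counted)

10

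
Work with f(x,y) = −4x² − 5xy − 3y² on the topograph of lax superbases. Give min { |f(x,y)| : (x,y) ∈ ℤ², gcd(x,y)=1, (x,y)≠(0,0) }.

translate: b→-3 (≡5 mod 8), so (4,5,3)→(4,-3,2)
flip: (4,-3,2)→(2,3,4)
translate: b→-1 (≡3 mod 4), so (2,3,4)→(2,-1,3)
reduced (well bottom): (2,-1,3) with a≤c, −a<b≤a
well minimum |f| = |-2| = 2 (negative-definite)

2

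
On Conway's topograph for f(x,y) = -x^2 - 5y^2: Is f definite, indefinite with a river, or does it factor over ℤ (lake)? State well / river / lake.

D = b²−4ac = 0² − 4·(-1)·(-5) = -20
D < 0 ⇒ definite ⇒ every region one sign ⇒ single well

well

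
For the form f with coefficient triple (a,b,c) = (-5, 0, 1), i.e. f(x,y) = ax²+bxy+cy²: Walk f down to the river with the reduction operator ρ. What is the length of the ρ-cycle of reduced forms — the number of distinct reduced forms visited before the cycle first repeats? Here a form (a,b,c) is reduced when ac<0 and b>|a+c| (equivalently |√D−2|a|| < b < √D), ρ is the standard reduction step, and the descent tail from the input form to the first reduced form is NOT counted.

D = 20, ⌊√D⌋ = 4
descent: ρ → (1,4,-1)  [lands on river]
river: ρ → (-1,4,1)
ρ-cycle length = 2 (tail of 1 descent step not counted)

2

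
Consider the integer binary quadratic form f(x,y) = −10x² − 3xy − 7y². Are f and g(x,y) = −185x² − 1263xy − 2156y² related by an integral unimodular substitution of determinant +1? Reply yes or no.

D₁ = -271, D₂ = -271
f is negative-definite; reduce −f:
−f: flip: (10,3,7)→(7,-3,10)
−f: reduced (well bottom): (7,-3,10) with a≤c, −a<b≤a
flip sign back: reduced form of f is (-7,3,-10)
g is negative-definite; reduce −g:
−g: translate: b→153 (≡1263 mod 370), so (185,1263,2156)→(185,153,32)
−g: flip: (185,153,32)→(32,-153,185)
−g: translate: b→-25 (≡-153 mod 64), so (32,-153,185)→(32,-25,7)
−g: flip: (32,-25,7)→(7,25,32)
−g: translate: b→-3 (≡25 mod 14), so (7,25,32)→(7,-3,10)
−g: reduced (well bottom): (7,-3,10) with a≤c, −a<b≤a
flip sign back: reduced form of g is (-7,3,-10)
reduced forms (-7, 3, -10) vs (-7, 3, -10) ⇒ equivalent

yes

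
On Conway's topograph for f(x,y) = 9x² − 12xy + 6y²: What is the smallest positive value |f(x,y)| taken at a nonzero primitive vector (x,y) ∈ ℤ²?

translate: b→6 (≡-12 mod 18), so (9,-12,6)→(9,6,3)
flip: (9,6,3)→(3,-6,9)
translate: b→0 (≡-6 mod 6), so (3,-6,9)→(3,0,6)
reduced (well bottom): (3,0,6) with a≤c, −a<b≤a
well minimum = a = 3

3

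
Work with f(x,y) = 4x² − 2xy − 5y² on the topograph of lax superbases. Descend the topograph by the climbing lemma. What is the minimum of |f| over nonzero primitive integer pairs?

descent: ρ → (-5,2,4)  [lands on river]
river: ρ → (4,6,-3)
river: ρ → (-3,6,4)
river: ρ → (4,2,-5)
river: ρ → (-5,8,1)
river: ρ → (1,8,-5)
closes: descent 1, river 6
min |a| on river = 1

1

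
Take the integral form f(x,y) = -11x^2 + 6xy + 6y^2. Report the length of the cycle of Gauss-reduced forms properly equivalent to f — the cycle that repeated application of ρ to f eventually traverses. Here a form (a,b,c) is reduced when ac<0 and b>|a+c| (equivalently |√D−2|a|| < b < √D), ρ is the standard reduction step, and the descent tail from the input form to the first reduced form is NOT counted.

D = 300, ⌊√D⌋ = 17
river: ρ → (6,6,-11)
river: ρ → (-11,16,1)
river: ρ → (1,16,-11)
river: ρ → (-11,6,6)
ρ-cycle length = 4 (tail of 0 descent steps not counted)

4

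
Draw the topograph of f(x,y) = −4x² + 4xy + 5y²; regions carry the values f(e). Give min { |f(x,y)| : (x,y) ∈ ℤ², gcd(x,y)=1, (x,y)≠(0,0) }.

river: ρ → (5,6,-3)
river: ρ → (-3,6,5)
river: ρ → (5,4,-4)
river: ρ → (-4,4,5)
closes: descent 0, river 4
min |a| on river = 3

3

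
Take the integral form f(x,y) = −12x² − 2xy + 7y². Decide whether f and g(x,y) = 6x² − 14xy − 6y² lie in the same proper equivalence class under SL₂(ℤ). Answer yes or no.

D₁ = 340, D₂ = 340
river cycle of f (length 14): (7, 16, -3), (-3, 14, 12), (12, 10, -5), (-5, 10, 12), (12, 14, -3), (-3, 16, 7), (7, 12, -7), (-7, 16, 3), (3, 14, -12), (-12, 10, 5), … (4 more)
river cycle of g (length 6): (-6, 14, 6), (6, 10, -10), (-10, 10, 6), (6, 14, -6), (-6, 10, 10), (10, 10, -6)
cycles differ ⇒ inequivalent

no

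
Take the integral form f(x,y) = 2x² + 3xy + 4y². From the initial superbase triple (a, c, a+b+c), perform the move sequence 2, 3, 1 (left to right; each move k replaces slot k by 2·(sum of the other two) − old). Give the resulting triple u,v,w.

start (2,4,9) = (f(1,0),f(0,1),f(1,1))
replace slot 2: 2·(2+9) − 4 = 18 → (2,18,9)
replace slot 3: 2·(2+18) − 9 = 31 → (2,18,31)
replace slot 1: 2·(18+31) − 2 = 96 → (96,18,31)

96,18,31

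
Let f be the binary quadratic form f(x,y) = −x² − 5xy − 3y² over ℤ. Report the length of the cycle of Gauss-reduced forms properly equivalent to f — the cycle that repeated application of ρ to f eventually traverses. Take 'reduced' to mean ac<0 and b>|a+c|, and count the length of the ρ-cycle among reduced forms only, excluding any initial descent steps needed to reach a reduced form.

D = 13, ⌊√D⌋ = 3
descent: ρ → (-3,-1,1)
descent: ρ → (1,3,-1)  [lands on river]
river: ρ → (-1,3,1)
ρ-cycle length = 2 (tail of 2 descent steps not counted)

2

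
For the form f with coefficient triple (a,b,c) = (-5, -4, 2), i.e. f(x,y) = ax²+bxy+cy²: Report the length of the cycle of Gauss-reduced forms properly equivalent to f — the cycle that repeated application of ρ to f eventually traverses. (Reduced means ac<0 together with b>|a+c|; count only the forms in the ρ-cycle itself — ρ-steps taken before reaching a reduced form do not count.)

D = 56, ⌊√D⌋ = 7
descent: ρ → (2,4,-5)  [lands on river]
river: ρ → (-5,6,1)
river: ρ → (1,6,-5)
river: ρ → (-5,4,2)
ρ-cycle length = 4 (tail of 1 descent step not counted)

4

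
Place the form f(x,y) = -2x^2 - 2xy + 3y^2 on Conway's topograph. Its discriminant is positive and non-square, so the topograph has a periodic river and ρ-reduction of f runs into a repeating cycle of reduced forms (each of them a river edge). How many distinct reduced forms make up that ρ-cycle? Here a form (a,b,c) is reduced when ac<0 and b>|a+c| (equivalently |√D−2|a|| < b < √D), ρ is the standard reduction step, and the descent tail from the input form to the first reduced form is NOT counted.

D = 28, ⌊√D⌋ = 5
descent: ρ → (3,2,-2)  [lands on river]
river: ρ → (-2,2,3)
river: ρ → (3,4,-1)
river: ρ → (-1,4,3)
ρ-cycle length = 4 (tail of 1 descent step not counted)

4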